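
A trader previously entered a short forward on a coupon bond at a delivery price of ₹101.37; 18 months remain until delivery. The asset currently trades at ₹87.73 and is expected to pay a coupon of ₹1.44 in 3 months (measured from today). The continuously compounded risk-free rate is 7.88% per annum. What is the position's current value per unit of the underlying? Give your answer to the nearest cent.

₹3.75

PV(remaining coupons) I = 1.44·e^(−0.0788·3/12) = 1.4119
Current forward F = (S − I)·e^(rT) = (87.73 − 1.4119)·e^(0.0788·18/12) = 86.3181 × 1.125469 = 97.1483
Value (long) = (F − K)·e^(−rT) = (97.1483 − 101.37) × 0.888518 = -3.7511
Short position value = −(long value) = ₹3.75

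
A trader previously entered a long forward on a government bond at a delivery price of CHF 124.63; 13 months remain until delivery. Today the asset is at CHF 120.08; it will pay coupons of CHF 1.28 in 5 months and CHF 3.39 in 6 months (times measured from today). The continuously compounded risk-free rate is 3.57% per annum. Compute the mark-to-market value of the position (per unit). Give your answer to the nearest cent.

PV(remaining coupons) I = 1.28·e^(−0.0357·5/12) + 3.39·e^(−0.0357·6/12) = 4.5911
Current forward F = (S − I)·e^(rT) = (120.08 − 4.5911)·e^(0.0357·13/12) = 115.4889 × 1.039433 = 120.0430
Value (long) = (F − K)·e^(−rT) = (120.0430 − 124.63) × 0.962063 = -4.4130
Value = -CHF 4.41

-CHF 4.41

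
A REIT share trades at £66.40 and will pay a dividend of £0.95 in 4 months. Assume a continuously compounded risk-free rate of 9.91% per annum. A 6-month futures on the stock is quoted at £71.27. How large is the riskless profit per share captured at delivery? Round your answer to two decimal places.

PV(dividends) I = 0.95·e^(−0.0991·4/12) = 0.9191
Fair futures F* = (S − I)·e^(rT) = (66.40 − 0.9191)·e^0.049550 = 65.4809 × 1.050798 = 68.8072
Market £71.27 > fair 68.8072: forward overpriced → cash-and-carry (borrow at r, buy the stock and collect the dividends, short the forward).
Profit at T = |F_mkt − F*| = |71.27 − 68.8072| = £2.46 per share

£2.46 per share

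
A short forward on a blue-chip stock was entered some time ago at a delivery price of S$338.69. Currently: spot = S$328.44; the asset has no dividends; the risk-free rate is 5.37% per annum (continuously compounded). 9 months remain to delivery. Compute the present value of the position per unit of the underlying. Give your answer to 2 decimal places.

Current fair forward for the remaining 9 months: F = S·e^(r·T), r = 0.0537
F = 328.44 · e^(0.0537 × 9/12) = 328.44 × 1.041097 = 341.9379
Value of long forward = (F − K)·e^(−rT) = (341.9379 − 338.69) · e^(−0.0537·9/12)
= 3.2479 × 0.960525 = 3.12
Short position value = −(long value) = -S$3.12

-S$3.12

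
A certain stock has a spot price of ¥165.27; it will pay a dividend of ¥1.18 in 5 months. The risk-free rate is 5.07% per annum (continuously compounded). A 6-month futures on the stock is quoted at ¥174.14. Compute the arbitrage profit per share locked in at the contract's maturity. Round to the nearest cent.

¥5.81 per share

PV(dividends) I = 1.18·e^(−0.0507·5/12) = 1.1553
Fair futures F* = (S − I)·e^(rT) = (165.27 − 1.1553)·e^0.025350 = 164.1147 × 1.025674 = 168.3282
Market ¥174.14 > fair 168.3282: forward overpriced → cash-and-carry (borrow at r, buy the stock and collect the dividends, short the forward).
Profit at T = |F_mkt − F*| = |174.14 − 168.3282| = ¥5.81 per share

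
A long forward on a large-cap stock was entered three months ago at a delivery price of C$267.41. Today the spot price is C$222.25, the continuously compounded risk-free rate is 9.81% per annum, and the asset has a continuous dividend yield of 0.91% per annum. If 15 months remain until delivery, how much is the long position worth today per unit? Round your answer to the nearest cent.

-C$16.81

Current fair forward for the remaining 15 months: F = S·e^((r − q)·T), (r − q) = 0.0981 − 0.0091 = 0.0890
F = 222.25 · e^(0.0890 × 15/12) = 222.25 × 1.117674 = 248.4030
Value of long forward = (F − K)·e^(−rT) = (248.4030 − 267.41) · e^(−0.0981·15/12)
= -19.0070 × 0.884595 = -16.81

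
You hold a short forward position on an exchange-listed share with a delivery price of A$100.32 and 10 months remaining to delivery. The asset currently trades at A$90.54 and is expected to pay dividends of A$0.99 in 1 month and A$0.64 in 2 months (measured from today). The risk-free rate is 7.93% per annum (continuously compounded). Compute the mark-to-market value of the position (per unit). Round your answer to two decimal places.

PV(remaining dividends) I = 0.99·e^(−0.0793·1/12) + 0.64·e^(−0.0793·2/12) = 1.6151
Current forward F = (S − I)·e^(rT) = (90.54 − 1.6151)·e^(0.0793·10/12) = 88.9249 × 1.068316 = 94.9999
Value (long) = (F − K)·e^(−rT) = (94.9999 − 100.32) × 0.936053 = -4.9799
Short position value = −(long value) = A$4.98

A$4.98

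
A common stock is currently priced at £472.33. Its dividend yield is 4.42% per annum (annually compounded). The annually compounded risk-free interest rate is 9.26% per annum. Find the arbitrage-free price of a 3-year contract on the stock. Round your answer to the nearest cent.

£541.10

F = S · (1+r)^T / (1+q)^T
= 472.33 × 1.304318 / 1.138547 = 472.33 × 1.145599
F = £541.10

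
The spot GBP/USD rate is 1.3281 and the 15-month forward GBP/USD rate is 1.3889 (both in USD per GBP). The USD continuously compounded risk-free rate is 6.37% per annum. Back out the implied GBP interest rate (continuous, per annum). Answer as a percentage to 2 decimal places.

F = S·e^((r_USD − r_GBP)T) ⇒ r_GBP = r_USD − ln(F/S)/T
ln(1.3889/1.3281) = 0.044763; /(15/12) = 0.035810
r_GBP = 0.0637 − 0.035810 = 0.027890
r_GBP = 2.79%

2.79%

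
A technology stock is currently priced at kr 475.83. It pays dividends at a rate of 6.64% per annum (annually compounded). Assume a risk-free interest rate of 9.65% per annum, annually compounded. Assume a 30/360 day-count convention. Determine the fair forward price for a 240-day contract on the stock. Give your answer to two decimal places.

kr 484.74

F = S · (1+r)^T / (1+q)^T
= 475.83 × 1.063341 / 1.043791 = 475.83 × 1.018730
F = kr 484.74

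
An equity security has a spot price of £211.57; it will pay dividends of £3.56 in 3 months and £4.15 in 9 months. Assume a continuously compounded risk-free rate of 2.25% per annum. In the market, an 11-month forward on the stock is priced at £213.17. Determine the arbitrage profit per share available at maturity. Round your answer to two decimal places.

£4.97 per share

PV(dividends) I = 3.56·e^(−0.0225·3/12) + 4.15·e^(−0.0225·9/12) = 7.6206
Fair forward F* = (S − I)·e^(rT) = (211.57 − 7.6206)·e^0.020625 = 203.9494 × 1.020839 = 208.1995
Market £213.17 > fair 208.1995: forward overpriced → cash-and-carry (borrow at r, buy the stock and collect the dividends, short the forward).
Profit at T = |F_mkt − F*| = |213.17 − 208.1995| = £4.97 per share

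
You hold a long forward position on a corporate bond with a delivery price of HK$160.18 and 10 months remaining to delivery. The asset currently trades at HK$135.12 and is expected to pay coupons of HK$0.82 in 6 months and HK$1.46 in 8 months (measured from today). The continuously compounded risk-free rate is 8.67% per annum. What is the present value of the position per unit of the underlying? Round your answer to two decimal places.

-HK$16.06

PV(remaining coupons) I = 0.82·e^(−0.0867·6/12) + 1.46·e^(−0.0867·8/12) = 2.1632
Current forward F = (S − I)·e^(rT) = (135.12 − 2.1632)·e^(0.0867·10/12) = 132.9568 × 1.074924 = 142.9185
Value (long) = (F − K)·e^(−rT) = (142.9185 − 160.18) × 0.930298 = -16.0583
Value = -HK$16.06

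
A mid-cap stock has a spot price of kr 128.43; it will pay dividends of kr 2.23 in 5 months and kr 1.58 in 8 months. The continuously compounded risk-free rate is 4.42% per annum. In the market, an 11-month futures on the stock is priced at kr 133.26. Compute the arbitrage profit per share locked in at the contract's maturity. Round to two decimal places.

kr 3.40 per share

PV(dividends) I = 2.23·e^(−0.0442·5/12) + 1.58·e^(−0.0442·8/12) = 3.7234
Fair futures F* = (S − I)·e^(rT) = (128.43 − 3.7234)·e^0.040517 = 124.7066 × 1.041349 = 129.8631
Market kr 133.26 > fair 129.8631: forward overpriced → cash-and-carry (borrow at r, buy the stock and collect the dividends, short the forward).
Profit at T = |F_mkt − F*| = |133.26 − 129.8631| = kr 3.40 per share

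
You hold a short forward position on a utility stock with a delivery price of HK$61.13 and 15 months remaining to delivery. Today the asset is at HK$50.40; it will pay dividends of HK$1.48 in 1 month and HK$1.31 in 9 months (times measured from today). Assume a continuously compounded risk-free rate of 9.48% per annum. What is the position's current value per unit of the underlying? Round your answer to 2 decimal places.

HK$6.59

PV(remaining dividends) I = 1.48·e^(−0.0948·1/12) + 1.31·e^(−0.0948·9/12) = 2.6884
Current forward F = (S − I)·e^(rT) = (50.40 − 2.6884)·e^(0.0948·15/12) = 47.7116 × 1.125807 = 53.7141
Value (long) = (F − K)·e^(−rT) = (53.7141 − 61.13) × 0.888252 = -6.5872
Short position value = −(long value) = HK$6.59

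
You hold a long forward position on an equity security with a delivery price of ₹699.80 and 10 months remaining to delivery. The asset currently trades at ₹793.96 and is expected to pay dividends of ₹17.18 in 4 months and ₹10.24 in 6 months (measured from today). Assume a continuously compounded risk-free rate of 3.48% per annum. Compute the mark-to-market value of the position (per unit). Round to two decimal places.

PV(remaining dividends) I = 17.18·e^(−0.0348·4/12) + 10.24·e^(−0.0348·6/12) = 27.0452
Current forward F = (S − I)·e^(rT) = (793.96 − 27.0452)·e^(0.0348·10/12) = 766.9148 × 1.029425 = 789.4813
Value (long) = (F − K)·e^(−rT) = (789.4813 − 699.80) × 0.971416 = 87.1178
Value = ₹87.12

₹87.12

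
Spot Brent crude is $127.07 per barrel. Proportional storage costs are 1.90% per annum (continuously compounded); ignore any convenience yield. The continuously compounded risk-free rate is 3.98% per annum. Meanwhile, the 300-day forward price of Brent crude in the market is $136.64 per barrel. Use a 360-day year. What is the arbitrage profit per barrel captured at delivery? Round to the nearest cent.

$3.19 per barrel

Fair forward: F* = S·e^(carry·T), with carry = (r + u) = 0.0398 + 0.0190 = 0.0588
F* = 127.07 · e^(0.0588 × 300/360) = 127.07 · e^0.049000 = 127.07 × 1.050220 = $133.4515
Market $136.64 > fair $133.4515: forward overpriced → cash-and-carry (buy spot, short the forward).
At maturity, profit = |F_mkt − F*| = |136.64 − 133.4515| = $3.19 per barrel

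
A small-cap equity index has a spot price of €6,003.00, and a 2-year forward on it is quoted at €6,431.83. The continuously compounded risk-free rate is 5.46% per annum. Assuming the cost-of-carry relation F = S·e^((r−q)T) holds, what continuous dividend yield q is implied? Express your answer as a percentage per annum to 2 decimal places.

2.01%

From F = S·e^((r−q)T): (r − q) = ln(F/S)/T
ln(6431.83/6003.00) = ln(1.071436) = 0.069000
(r − q) = 0.069000 / (2) = 0.034500
q = r − ln(F/S)/T = 0.0546 − 0.034500 = 0.020100
q = 2.01%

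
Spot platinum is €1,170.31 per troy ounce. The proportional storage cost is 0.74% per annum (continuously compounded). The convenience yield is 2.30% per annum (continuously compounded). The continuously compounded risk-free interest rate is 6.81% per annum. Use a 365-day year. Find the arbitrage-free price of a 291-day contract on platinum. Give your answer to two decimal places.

€1,220.33 per troy ounce

Net carry = r + u − y = 0.0681 + 0.0074 − 0.0230 = 0.0525
F = S·e^((r+u−y)T) = 1170.31 · e^(0.0525 × 291/365) = 1170.31 · e^0.04185616
= 1170.31 × 1.04274448 = €1,220.33 per troy ounce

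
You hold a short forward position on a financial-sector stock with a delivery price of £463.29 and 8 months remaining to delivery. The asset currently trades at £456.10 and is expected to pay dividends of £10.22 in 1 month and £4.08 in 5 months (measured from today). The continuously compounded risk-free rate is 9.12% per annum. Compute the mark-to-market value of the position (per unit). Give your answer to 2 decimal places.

-£6.07

PV(remaining dividends) I = 10.22·e^(−0.0912·1/12) + 4.08·e^(−0.0912·5/12) = 14.0705
Current forward F = (S − I)·e^(rT) = (456.10 − 14.0705)·e^(0.0912·8/12) = 442.0295 × 1.062686 = 469.7386
Value (long) = (F − K)·e^(−rT) = (469.7386 − 463.29) × 0.941011 = 6.0682
Short position value = −(long value) = -£6.07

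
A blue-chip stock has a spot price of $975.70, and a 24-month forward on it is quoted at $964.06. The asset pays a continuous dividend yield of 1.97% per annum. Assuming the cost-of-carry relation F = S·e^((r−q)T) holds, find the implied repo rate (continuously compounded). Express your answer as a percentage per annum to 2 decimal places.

1.37%

From F = S·e^((r−q)T): (r − q) = ln(F/S)/T
ln(964.06/975.70) = ln(0.988070) = -0.012002
(r − q) = -0.012002 / (24/12) = -0.006001
r = ln(F/S)/T + q = -0.006001 + 0.0197 = 0.013699
r = 1.37%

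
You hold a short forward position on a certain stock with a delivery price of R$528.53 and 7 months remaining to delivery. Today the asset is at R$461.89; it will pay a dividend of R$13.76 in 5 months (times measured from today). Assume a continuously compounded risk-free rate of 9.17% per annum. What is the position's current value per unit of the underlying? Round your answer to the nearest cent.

PV(remaining dividends) I = 13.76·e^(−0.0917·5/12) = 13.2442
Current forward F = (S − I)·e^(rT) = (461.89 − 13.2442)·e^(0.0917·7/12) = 448.6458 × 1.054948 = 473.2980
Value (long) = (F − K)·e^(−rT) = (473.2980 − 528.53) × 0.947914 = -52.3552
Short position value = −(long value) = R$52.36

R$52.36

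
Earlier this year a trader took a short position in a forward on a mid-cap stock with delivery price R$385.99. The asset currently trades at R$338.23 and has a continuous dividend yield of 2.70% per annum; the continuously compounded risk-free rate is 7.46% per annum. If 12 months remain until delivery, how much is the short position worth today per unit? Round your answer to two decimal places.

R$29.02

Current fair forward for the remaining 12 months: F = S·e^((r − q)·T), (r − q) = 0.0746 − 0.0270 = 0.0476
F = 338.23 · e^(0.0476 × 12/12) = 338.23 × 1.048751 = 354.7191
Value of long forward = (F − K)·e^(−rT) = (354.7191 − 385.99) · e^(−0.0746·12/12)
= -31.2709 × 0.928115 = -29.02
Short position value = −(long value) = R$29.02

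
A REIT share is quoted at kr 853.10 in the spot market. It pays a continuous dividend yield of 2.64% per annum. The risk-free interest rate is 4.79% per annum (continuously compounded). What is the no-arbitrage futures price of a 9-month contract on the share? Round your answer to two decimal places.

kr 866.97

F = S·e^((r − q)T) = 853.10 · e^((0.0479 − 0.0264) × 9/12)
= 853.10 · e^0.016125 = 853.10 × 1.016256
F = kr 866.97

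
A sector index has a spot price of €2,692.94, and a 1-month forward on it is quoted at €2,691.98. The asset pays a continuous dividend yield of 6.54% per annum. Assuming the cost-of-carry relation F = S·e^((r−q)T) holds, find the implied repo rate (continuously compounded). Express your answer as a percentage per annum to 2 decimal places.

6.11%

From F = S·e^((r−q)T): (r − q) = ln(F/S)/T
ln(2691.98/2692.94) = ln(0.999644) = -0.000356
(r − q) = -0.000356 / (1/12) = -0.004272
r = ln(F/S)/T + q = -0.004272 + 0.0654 = 0.061128
r = 6.11%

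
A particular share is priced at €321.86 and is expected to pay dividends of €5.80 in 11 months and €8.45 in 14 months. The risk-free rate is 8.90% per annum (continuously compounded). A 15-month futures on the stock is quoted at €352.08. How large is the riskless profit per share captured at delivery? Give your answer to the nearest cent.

PV(dividends) I = 5.80·e^(−0.0890·11/12) + 8.45·e^(−0.0890·14/12) = 12.9622
Fair futures F* = (S − I)·e^(rT) = (321.86 − 12.9622)·e^0.111250 = 308.8978 × 1.117674 = 345.2470
Market €352.08 > fair 345.2470: forward overpriced → cash-and-carry (borrow at r, buy the stock and collect the dividends, short the forward).
Profit at T = |F_mkt − F*| = |352.08 − 345.2470| = €6.83 per share

€6.83 per share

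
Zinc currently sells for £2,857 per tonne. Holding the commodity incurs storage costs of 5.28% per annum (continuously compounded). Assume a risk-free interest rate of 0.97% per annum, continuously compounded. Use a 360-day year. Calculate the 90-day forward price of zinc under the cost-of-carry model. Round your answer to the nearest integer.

£2,902 per tonne

Net carry = r + u − y = 0.0097 + 0.0528 − 0.0000 = 0.0625
F = S·e^((r+u−y)T) = 2857 · e^(0.0625 × 90/360) = 2857 · e^0.015625
= 2857 × 1.015748 = £2,902 per tonne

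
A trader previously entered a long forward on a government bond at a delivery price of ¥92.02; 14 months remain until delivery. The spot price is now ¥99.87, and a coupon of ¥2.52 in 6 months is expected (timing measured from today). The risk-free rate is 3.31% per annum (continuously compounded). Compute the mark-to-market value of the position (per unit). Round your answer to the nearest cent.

¥8.86

PV(remaining coupons) I = 2.52·e^(−0.0331·6/12) = 2.4786
Current forward F = (S − I)·e^(rT) = (99.87 − 2.4786)·e^(0.0331·14/12) = 97.3914 × 1.039372 = 101.2259
Value (long) = (F − K)·e^(−rT) = (101.2259 − 92.02) × 0.962119 = 8.8572
Value = ¥8.86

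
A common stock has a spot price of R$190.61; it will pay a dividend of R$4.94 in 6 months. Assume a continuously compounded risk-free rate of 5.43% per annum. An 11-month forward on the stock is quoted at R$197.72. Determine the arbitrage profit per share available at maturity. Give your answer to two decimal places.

PV(dividends) I = 4.94·e^(−0.0543·6/12) = 4.8077
Fair forward F* = (S − I)·e^(rT) = (190.61 − 4.8077)·e^0.049775 = 185.8023 × 1.051035 = 195.2847
Market R$197.72 > fair 195.2847: forward overpriced → cash-and-carry (borrow at r, buy the stock and collect the dividends, short the forward).
Profit at T = |F_mkt − F*| = |197.72 − 195.2847| = R$2.44 per share

R$2.44 per share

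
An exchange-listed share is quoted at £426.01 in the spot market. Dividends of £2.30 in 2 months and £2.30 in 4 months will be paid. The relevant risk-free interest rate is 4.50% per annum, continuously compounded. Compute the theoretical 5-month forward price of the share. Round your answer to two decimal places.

£429.44

PV(dividends) I = 2.30·e^(−0.0450·2/12) + 2.30·e^(−0.0450·4/12)
I = 2.2828 + 2.2658 = 4.5486
F = (S − I)·e^(rT) = (426.01 − 4.5486) · e^(0.0450·5/12)
= 421.4614 · e^0.018750 = 421.4614 × 1.018927 = £429.44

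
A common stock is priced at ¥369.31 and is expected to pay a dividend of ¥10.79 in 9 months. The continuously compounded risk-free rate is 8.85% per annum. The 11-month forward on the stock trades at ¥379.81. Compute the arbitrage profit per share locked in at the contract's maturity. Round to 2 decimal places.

PV(dividends) I = 10.79·e^(−0.0885·9/12) = 10.0971
Fair forward F* = (S − I)·e^(rT) = (369.31 − 10.0971)·e^0.081125 = 359.2129 × 1.084506 = 389.5685
Market ¥379.81 < fair 389.5685: forward underpriced → reverse cash-and-carry (short the stock, invest proceeds at r, pay the dividends, go long the forward).
Profit at T = |F_mkt − F*| = |379.81 − 389.5685| = ¥9.76 per share

¥9.76 per share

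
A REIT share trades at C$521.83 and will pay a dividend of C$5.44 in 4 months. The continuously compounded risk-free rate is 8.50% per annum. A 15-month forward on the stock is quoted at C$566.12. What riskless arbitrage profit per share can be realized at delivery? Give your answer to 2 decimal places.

PV(dividends) I = 5.44·e^(−0.0850·4/12) = 5.2880
Fair forward F* = (S − I)·e^(rT) = (521.83 − 5.2880)·e^0.106250 = 516.5420 × 1.112100 = 574.4464
Market C$566.12 < fair 574.4464: forward underpriced → reverse cash-and-carry (short the stock, invest proceeds at r, pay the dividends, go long the forward).
Profit at T = |F_mkt − F*| = |566.12 − 574.4464| = C$8.33 per share

C$8.33 per share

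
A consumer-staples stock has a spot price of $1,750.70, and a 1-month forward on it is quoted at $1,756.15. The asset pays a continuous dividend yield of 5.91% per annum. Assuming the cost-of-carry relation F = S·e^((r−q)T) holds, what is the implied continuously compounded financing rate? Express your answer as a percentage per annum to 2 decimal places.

From F = S·e^((r−q)T): (r − q) = ln(F/S)/T
ln(1756.15/1750.70) = ln(1.003113) = 0.003108
(r − q) = 0.003108 / (1/12) = 0.037296
r = ln(F/S)/T + q = 0.037296 + 0.0591 = 0.096396
r = 9.64%

9.64%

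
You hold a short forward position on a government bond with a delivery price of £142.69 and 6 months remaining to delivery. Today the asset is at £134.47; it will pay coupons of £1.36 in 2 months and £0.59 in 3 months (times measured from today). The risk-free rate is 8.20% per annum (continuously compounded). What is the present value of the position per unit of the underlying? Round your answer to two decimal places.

PV(remaining coupons) I = 1.36·e^(−0.0820·2/12) + 0.59·e^(−0.0820·3/12) = 1.9196
Current forward F = (S − I)·e^(rT) = (134.47 − 1.9196)·e^(0.0820·6/12) = 132.5504 × 1.041852 = 138.0979
Value (long) = (F − K)·e^(−rT) = (138.0979 − 142.69) × 0.959829 = -4.4076
Short position value = −(long value) = £4.41

£4.41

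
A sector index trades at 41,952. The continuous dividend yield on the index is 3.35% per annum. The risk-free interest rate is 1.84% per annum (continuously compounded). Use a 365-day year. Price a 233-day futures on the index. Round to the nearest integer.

F = S·e^((r − q)T) = 41952 · e^((0.0184 − 0.0335) × 233/365)
= 41952 · e^-0.009639 = 41952 × 0.990407
F = 41,550

41,550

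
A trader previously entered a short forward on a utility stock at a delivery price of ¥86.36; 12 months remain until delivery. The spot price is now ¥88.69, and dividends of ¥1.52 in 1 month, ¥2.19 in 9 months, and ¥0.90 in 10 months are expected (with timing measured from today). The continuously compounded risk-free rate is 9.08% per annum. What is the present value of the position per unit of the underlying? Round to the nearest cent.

PV(remaining dividends) I = 1.52·e^(−0.0908·1/12) + 2.19·e^(−0.0908·9/12) + 0.90·e^(−0.0908·10/12) = 4.3888
Current forward F = (S − I)·e^(rT) = (88.69 − 4.3888)·e^(0.0908·12/12) = 84.3012 × 1.095050 = 92.3140
Value (long) = (F − K)·e^(−rT) = (92.3140 − 86.36) × 0.913200 = 5.4372
Short position value = −(long value) = -¥5.44

-¥5.44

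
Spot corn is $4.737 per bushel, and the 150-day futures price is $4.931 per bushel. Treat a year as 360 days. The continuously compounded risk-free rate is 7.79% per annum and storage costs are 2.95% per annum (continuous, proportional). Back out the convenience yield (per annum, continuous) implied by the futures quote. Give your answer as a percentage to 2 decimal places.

1.11%

F = S·e^((r+u−y)T) ⇒ (r+u−y) = ln(F/S)/T
ln(4.931/4.737) = 0.040138; /T ⇒ 0.096331
y = r + u − ln(F/S)/T = 0.0779 + 0.0295 − 0.096331 = 0.011069
y = 1.11%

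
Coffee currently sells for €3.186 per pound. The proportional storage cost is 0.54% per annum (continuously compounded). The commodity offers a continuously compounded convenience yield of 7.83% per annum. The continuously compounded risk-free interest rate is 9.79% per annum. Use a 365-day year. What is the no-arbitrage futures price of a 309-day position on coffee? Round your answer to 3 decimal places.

€3.254 per pound

Net carry = r + u − y = 0.0979 + 0.0054 − 0.0783 = 0.0250
F = S·e^((r+u−y)T) = 3.186 · e^(0.0250 × 309/365) = 3.186 · e^0.021164
= 3.186 × 1.021390 = €3.254 per pound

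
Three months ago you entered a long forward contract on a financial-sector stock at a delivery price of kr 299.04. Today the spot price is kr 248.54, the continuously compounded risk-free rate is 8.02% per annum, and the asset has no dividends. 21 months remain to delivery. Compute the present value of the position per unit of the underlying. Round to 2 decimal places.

Current fair forward for the remaining 21 months: F = S·e^(r·T), r = 0.0802
F = 248.54 · e^(0.0802 × 21/12) = 248.54 × 1.150676 = 285.9890
Value of long forward = (F − K)·e^(−rT) = (285.9890 − 299.04) · e^(−0.0802·21/12)
= -13.0510 × 0.869054 = -11.34

-kr 11.34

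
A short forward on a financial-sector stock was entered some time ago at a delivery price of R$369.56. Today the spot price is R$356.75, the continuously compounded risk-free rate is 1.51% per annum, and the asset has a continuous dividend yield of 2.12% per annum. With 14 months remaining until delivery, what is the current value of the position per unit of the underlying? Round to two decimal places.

R$15.07

Current fair forward for the remaining 14 months: F = S·e^((r − q)·T), (r − q) = 0.0151 − 0.0212 = -0.0061
F = 356.75 · e^(-0.0061 × 14/12) = 356.75 × 0.992909 = 354.2203
Value of long forward = (F − K)·e^(−rT) = (354.2203 − 369.56) · e^(−0.0151·14/12)
= -15.3397 × 0.982538 = -15.07
Short position value = −(long value) = R$15.07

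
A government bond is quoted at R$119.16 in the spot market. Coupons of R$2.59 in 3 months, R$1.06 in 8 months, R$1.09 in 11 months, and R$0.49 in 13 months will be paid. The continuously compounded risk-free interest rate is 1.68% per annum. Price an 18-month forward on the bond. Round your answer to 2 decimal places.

R$116.89

PV(coupons) I = 2.59·e^(−0.0168·3/12) + 1.06·e^(−0.0168·8/12) + 1.09·e^(−0.0168·11/12) + 0.49·e^(−0.0168·13/12)
I = 2.5791 + 1.0482 + 1.0733 + 0.4812 = 5.1818
F = (S − I)·e^(rT) = (119.16 − 5.1818) · e^(0.0168·18/12)
= 113.9782 · e^0.025200 = 113.9782 × 1.025520 = R$116.89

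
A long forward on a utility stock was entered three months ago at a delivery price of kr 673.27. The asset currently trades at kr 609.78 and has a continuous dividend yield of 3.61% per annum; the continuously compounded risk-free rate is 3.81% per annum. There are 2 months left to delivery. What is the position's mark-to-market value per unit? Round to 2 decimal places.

-kr 62.89

Current fair forward for the remaining 2 months: F = S·e^((r − q)·T), (r − q) = 0.0381 − 0.0361 = 0.0020
F = 609.78 · e^(0.0020 × 2/12) = 609.78 × 1.000333 = 609.9831
Value of long forward = (F − K)·e^(−rT) = (609.9831 − 673.27) · e^(−0.0381·2/12)
= -63.2869 × 0.993670 = -62.89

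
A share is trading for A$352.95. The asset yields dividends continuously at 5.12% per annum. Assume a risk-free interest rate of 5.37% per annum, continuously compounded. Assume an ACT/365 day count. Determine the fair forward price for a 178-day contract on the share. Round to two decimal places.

A$353.38

F = S·e^((r − q)T) = 352.95 · e^((0.0537 − 0.0512) × 178/365)
= 352.95 · e^0.001219 = 352.95 × 1.001220
F = A$353.38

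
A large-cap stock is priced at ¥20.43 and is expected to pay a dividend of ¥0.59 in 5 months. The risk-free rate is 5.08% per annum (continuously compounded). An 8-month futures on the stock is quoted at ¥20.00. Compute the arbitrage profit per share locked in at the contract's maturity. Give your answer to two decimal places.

PV(dividends) I = 0.59·e^(−0.0508·5/12) = 0.5776
Fair futures F* = (S − I)·e^(rT) = (20.43 − 0.5776)·e^0.033867 = 19.8524 × 1.034447 = 20.5363
Market ¥20.00 < fair 20.5363: forward underpriced → reverse cash-and-carry (short the stock, invest proceeds at r, pay the dividends, go long the forward).
Profit at T = |F_mkt − F*| = |20.00 − 20.5363| = ¥0.54 per share

¥0.54 per share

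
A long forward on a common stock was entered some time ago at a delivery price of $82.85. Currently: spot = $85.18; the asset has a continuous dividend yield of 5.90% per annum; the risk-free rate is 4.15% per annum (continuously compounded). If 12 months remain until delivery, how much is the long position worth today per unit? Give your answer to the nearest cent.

Current fair forward for the remaining 12 months: F = S·e^((r − q)·T), (r − q) = 0.0415 − 0.0590 = -0.0175
F = 85.18 · e^(-0.0175 × 12/12) = 85.18 × 0.982652 = 83.7023
Value of long forward = (F − K)·e^(−rT) = (83.7023 − 82.85) · e^(−0.0415·12/12)
= 0.8523 × 0.959349 = 0.82

$0.82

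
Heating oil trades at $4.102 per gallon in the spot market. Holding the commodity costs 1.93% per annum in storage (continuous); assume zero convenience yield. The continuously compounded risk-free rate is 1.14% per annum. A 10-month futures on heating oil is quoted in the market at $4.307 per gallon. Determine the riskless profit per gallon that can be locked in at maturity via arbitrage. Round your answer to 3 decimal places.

Fair futures: F* = S·e^(carry·T), with carry = (r + u) = 0.0114 + 0.0193 = 0.0307
F* = 4.102 · e^(0.0307 × 10/12) = 4.102 · e^0.025583 = 4.102 × 1.025913 = $4.2083
Market $4.307 > fair $4.2083: forward overpriced → cash-and-carry (buy spot, short the forward).
At maturity, profit = |F_mkt − F*| = |4.307 − 4.2083| = $0.099 per gallon

$0.099 per gallon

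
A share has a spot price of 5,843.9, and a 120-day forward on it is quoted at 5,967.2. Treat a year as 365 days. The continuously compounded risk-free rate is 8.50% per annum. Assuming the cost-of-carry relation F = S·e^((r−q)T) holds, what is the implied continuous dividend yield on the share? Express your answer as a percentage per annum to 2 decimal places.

2.15%

From F = S·e^((r−q)T): (r − q) = ln(F/S)/T
ln(5967.2/5843.9) = ln(1.021099) = 0.020879
(r − q) = 0.020879 / (120/365) = 0.063507
q = r − ln(F/S)/T = 0.0850 − 0.063507 = 0.021493
q = 2.15%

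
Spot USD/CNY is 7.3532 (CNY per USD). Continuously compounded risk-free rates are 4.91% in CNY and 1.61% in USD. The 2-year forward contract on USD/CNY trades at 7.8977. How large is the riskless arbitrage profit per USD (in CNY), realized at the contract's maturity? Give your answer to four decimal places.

Fair forward: F* = S·e^(carry·T), with carry = (r_CNY − r_USD) = 0.0491 − 0.0161 = 0.0330
F* = 7.3532 · e^(0.0330 × 2) = 7.3532 · e^0.066000 = 7.3532 × 1.068227 = 7.8549
Market 7.8977 > fair 7.8549: forward overpriced → cash-and-carry (buy spot, short the forward).
At maturity, profit = |F_mkt − F*| = |7.8977 − 7.8549| = 0.0428 per USD (in CNY)

0.0428 per USD (in CNY)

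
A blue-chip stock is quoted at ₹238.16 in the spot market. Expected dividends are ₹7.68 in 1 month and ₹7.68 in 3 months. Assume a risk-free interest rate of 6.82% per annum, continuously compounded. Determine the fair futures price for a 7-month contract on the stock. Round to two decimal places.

₹232.02

PV(dividends) I = 7.68·e^(−0.0682·1/12) + 7.68·e^(−0.0682·3/12)
I = 7.6365 + 7.5502 = 15.1867
F = (S − I)·e^(rT) = (238.16 − 15.1867) · e^(0.0682·7/12)
= 222.9733 · e^0.039783 = 222.9733 × 1.040585 = ₹232.02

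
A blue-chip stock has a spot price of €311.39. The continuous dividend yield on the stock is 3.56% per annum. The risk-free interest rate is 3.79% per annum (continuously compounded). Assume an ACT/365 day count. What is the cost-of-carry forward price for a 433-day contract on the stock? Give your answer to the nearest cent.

€312.24

F = S·e^((r − q)T) = 311.39 · e^((0.0379 − 0.0356) × 433/365)
= 311.39 · e^0.002728 = 311.39 × 1.002732
F = €312.24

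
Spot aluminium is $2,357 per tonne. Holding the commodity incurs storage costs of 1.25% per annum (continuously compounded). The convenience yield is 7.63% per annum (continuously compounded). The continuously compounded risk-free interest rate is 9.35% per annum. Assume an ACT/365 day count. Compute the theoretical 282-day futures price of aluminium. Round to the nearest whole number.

Net carry = r + u − y = 0.0935 + 0.0125 − 0.0763 = 0.0297
F = S·e^((r+u−y)T) = 2357 · e^(0.0297 × 282/365) = 2357 · e^0.022946
= 2357 × 1.023211 = $2,412 per tonne

$2,412 per tonne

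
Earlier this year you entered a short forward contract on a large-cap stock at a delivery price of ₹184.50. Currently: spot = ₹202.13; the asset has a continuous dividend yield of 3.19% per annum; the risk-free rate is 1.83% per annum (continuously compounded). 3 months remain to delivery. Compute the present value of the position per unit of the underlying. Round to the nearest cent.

Current fair forward for the remaining 3 months: F = S·e^((r − q)·T), (r − q) = 0.0183 − 0.0319 = -0.0136
F = 202.13 · e^(-0.0136 × 3/12) = 202.13 × 0.996606 = 201.4440
Value of long forward = (F − K)·e^(−rT) = (201.4440 − 184.50) · e^(−0.0183·3/12)
= 16.9440 × 0.995435 = 16.87
Short position value = −(long value) = -₹16.87

-₹16.87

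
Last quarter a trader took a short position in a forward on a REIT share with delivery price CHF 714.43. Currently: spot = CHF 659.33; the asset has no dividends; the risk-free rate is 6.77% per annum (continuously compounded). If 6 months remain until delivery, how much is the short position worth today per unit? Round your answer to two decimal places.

Current fair forward for the remaining 6 months: F = S·e^(r·T), r = 0.0677
F = 659.33 · e^(0.0677 × 6/12) = 659.33 × 1.034429 = 682.0301
Value of long forward = (F − K)·e^(−rT) = (682.0301 − 714.43) · e^(−0.0677·6/12)
= -32.3999 × 0.966717 = -31.32
Short position value = −(long value) = CHF 31.32

CHF 31.32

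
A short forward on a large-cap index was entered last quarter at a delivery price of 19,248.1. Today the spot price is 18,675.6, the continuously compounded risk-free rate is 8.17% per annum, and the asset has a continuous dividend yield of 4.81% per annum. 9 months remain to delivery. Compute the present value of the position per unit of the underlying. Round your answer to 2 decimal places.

90.20

Current fair forward for the remaining 9 months: F = S·e^((r − q)·T), (r − q) = 0.0817 − 0.0481 = 0.0336
F = 18675.6 · e^(0.0336 × 9/12) = 18675.6 × 1.02552020 = 19152.2050
Value of long forward = (F − K)·e^(−rT) = (19152.2050 − 19248.1) · e^(−0.0817·9/12)
= -95.8950 × 0.94056455 = -90.20
Short position value = −(long value) = 90.20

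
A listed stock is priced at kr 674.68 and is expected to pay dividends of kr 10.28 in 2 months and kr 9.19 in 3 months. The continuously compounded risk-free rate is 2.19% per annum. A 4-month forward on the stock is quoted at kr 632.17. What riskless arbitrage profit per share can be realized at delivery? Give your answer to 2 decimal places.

kr 27.93 per share

PV(dividends) I = 10.28·e^(−0.0219·2/12) + 9.19·e^(−0.0219·3/12) = 19.3824
Fair forward F* = (S − I)·e^(rT) = (674.68 − 19.3824)·e^0.007300 = 655.2976 × 1.007327 = 660.0990
Market kr 632.17 < fair 660.0990: forward underpriced → reverse cash-and-carry (short the stock, invest proceeds at r, pay the dividends, go long the forward).
Profit at T = |F_mkt − F*| = |632.17 − 660.0990| = kr 27.93 per share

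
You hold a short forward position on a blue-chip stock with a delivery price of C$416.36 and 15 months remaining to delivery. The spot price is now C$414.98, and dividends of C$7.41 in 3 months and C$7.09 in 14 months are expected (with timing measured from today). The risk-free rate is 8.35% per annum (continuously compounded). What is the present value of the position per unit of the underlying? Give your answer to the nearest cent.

-C$26.20

PV(remaining dividends) I = 7.41·e^(−0.0835·3/12) + 7.09·e^(−0.0835·14/12) = 13.6888
Current forward F = (S − I)·e^(rT) = (414.98 − 13.6888)·e^(0.0835·15/12) = 401.2912 × 1.110017 = 445.4401
Value (long) = (F − K)·e^(−rT) = (445.4401 − 416.36) × 0.900887 = 26.1979
Short position value = −(long value) = -C$26.20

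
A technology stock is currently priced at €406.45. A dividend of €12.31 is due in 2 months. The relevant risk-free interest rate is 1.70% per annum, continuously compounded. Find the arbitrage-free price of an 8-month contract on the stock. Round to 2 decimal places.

PV(dividends) I = 12.31·e^(−0.0170·2/12)
I = 12.2752
F = (S − I)·e^(rT) = (406.45 − 12.2752) · e^(0.0170·8/12)
= 394.1748 · e^0.011333 = 394.1748 × 1.011397 = €398.67

€398.67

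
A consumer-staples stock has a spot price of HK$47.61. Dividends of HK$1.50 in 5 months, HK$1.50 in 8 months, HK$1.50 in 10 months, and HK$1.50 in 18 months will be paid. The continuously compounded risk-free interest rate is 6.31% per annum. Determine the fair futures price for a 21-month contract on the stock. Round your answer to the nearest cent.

HK$46.82

PV(dividends) I = 1.50·e^(−0.0631·5/12) + 1.50·e^(−0.0631·8/12) + 1.50·e^(−0.0631·10/12) + 1.50·e^(−0.0631·18/12)
I = 1.4611 + 1.4382 + 1.4232 + 1.3645 = 5.6870
F = (S − I)·e^(rT) = (47.61 − 5.6870) · e^(0.0631·21/12)
= 41.9230 · e^0.110425 = 41.9230 × 1.116753 = HK$46.82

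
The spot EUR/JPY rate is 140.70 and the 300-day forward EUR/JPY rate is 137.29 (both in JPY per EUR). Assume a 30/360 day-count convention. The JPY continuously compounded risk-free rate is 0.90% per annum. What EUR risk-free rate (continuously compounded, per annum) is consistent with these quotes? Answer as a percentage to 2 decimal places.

3.84%

F = S·e^((r_JPY − r_EUR)T) ⇒ r_EUR = r_JPY − ln(F/S)/T
ln(137.29/140.70) = -0.024534; /(300/360) = -0.029441
r_EUR = 0.0090 + 0.029441 = 0.038441
r_EUR = 3.84%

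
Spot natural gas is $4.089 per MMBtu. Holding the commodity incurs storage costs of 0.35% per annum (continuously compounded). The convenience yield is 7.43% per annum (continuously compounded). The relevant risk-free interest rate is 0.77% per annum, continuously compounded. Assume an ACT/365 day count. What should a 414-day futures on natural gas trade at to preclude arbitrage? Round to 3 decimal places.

Net carry = r + u − y = 0.0077 + 0.0035 − 0.0743 = -0.0631
F = S·e^((r+u−y)T) = 4.089 · e^(-0.0631 × 414/365) = 4.089 · e^-0.071571
= 4.089 × 0.930930 = $3.807 per MMBtu

$3.807 per MMBtu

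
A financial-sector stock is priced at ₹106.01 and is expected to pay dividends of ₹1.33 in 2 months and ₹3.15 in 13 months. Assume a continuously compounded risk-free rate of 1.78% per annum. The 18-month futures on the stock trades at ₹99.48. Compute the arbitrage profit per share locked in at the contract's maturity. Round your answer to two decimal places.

₹4.86 per share

PV(dividends) I = 1.33·e^(−0.0178·2/12) + 3.15·e^(−0.0178·13/12) = 4.4159
Fair futures F* = (S − I)·e^(rT) = (106.01 − 4.4159)·e^0.026700 = 101.5941 × 1.027060 = 104.3432
Market ₹99.48 < fair 104.3432: forward underpriced → reverse cash-and-carry (short the stock, invest proceeds at r, pay the dividends, go long the forward).
Profit at T = |F_mkt − F*| = |99.48 − 104.3432| = ₹4.86 per share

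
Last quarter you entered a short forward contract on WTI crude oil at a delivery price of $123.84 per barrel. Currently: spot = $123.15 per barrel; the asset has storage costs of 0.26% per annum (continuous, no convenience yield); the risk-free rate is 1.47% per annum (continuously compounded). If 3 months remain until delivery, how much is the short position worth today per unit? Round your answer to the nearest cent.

Current fair forward for the remaining 3 months: F = S·e^((r + u)·T), (r + u) = 0.0147 + 0.0026 = 0.0173
F = 123.15 · e^(0.0173 × 3/12) = 123.15 × 1.004334 = 123.6837
Value of long forward = (F − K)·e^(−rT) = (123.6837 − 123.84) · e^(−0.0147·3/12)
= -0.1563 × 0.996332 = -0.16
Short position value = −(long value) = $0.16

$0.16 per barrel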